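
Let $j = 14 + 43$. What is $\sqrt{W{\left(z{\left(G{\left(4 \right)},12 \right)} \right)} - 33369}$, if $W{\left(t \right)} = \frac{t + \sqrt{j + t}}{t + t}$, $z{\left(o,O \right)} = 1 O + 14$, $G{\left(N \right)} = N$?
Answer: $\frac{\sqrt{-22557106 + 13 \sqrt{83}}}{26} \approx 182.67 i$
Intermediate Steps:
$j = 57$
$z{\left(o,O \right)} = 14 + O$ ($z{\left(o,O \right)} = O + 14 = 14 + O$)
$W{\left(t \right)} = \frac{t + \sqrt{57 + t}}{2 t}$ ($W{\left(t \right)} = \frac{t + \sqrt{57 + t}}{t + t} = \frac{t + \sqrt{57 + t}}{2 t}$)
$\sqrt{W{\left(z{\left(G{\left(4 \right)},12 \right)} \right)} - 33369} = \sqrt{\frac{\left(14 + 12\right) + \sqrt{57 + \left(14 + 12\right)}}{2 \left(14 + 12\right)} - 33369} = \sqrt{\frac{26 + \sqrt{57 + 26}}{2 \cdot 26} - 33369} = \sqrt{\frac{1}{2} \cdot \frac{1}{26} \left(26 + \sqrt{83}\right) - 33369} = \sqrt{\left(\frac{1}{2} + \frac{\sqrt{83}}{52}\right) - 33369} = \sqrt{- \frac{66737}{2} + \frac{\sqrt{83}}{52}}$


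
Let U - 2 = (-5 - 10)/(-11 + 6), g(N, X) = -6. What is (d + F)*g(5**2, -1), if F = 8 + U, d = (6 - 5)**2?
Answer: -84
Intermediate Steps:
d = 1 (d = 1**2 = 1)
U = 5 (U = 2 + (-5 - 10)/(-11 + 6) = 2 - 15/(-5) = 2 - 15*(-1/5) = 2 + 3 = 5)
F = 13 (F = 8 + 5 = 13)
(d + F)*g(5**2, -1) = (1 + 13)*(-6) = 14*(-6) = -84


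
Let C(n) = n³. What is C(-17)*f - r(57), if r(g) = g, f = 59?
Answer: -289924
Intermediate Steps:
C(-17)*f - r(57) = (-17)³*59 - 1*57 = -4913*59 - 57 = -289867 - 57 = -289924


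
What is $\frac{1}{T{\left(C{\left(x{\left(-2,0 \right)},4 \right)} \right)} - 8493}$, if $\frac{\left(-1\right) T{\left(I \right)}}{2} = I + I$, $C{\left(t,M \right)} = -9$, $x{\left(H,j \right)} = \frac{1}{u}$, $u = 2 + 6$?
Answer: $- \frac{1}{8457} \approx -0.00011825$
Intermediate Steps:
$u = 8$
$x{\left(H,j \right)} = \frac{1}{8}$
$T{\left(I \right)} = - 4 I$ ($T{\left(I \right)} = - 2 \left(I + I\right) = - 2 \cdot 2 I = - 4 I$)
$\frac{1}{T{\left(C{\left(x{\left(-2,0 \right)},4 \right)} \right)} - 8493} = \frac{1}{\left(-4\right) \left(-9\right) - 8493} = \frac{1}{36 - 8493} = \frac{1}{-8457} = - \frac{1}{8457}$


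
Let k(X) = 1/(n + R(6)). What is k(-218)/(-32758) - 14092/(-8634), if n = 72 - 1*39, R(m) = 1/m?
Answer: 22965867415/14070920457 ≈ 1.6322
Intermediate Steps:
n = 33 (n = 72 - 39 = 33)
k(X) = 6/199 (k(X) = 1/(33 + 1/6) = 1/(199/6) = 6/199)
k(-218)/(-32758) - 14092/(-8634) = (6/199)/(-32758) - 14092/(-8634) = (6/199)*(-1/32758) - 14092*(-1/8634) = -3/3259421 + 7046/4317 = 22965867415/14070920457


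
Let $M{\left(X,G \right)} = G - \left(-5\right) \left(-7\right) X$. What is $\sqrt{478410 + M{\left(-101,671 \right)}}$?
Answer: $6 \sqrt{13406} \approx 694.71$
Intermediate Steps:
$M{\left(X,G \right)} = G - 35 X$
$\sqrt{478410 + M{\left(-101,671 \right)}} = \sqrt{478410 + \left(671 - -3535\right)} = \sqrt{478410 + \left(671 + 3535\right)} = \sqrt{478410 + 4206} = \sqrt{482616} = 6 \sqrt{13406}$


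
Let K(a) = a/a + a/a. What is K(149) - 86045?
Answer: -86043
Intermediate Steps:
K(a) = 2 (K(a) = 1 + 1 = 2)
K(149) - 86045 = 2 - 86045 = -86043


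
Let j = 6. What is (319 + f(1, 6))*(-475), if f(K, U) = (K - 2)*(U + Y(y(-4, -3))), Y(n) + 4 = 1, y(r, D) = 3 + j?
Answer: -150100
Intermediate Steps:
y(r, D) = 9 (y(r, D) = 3 + 6 = 9)
Y(n) = -3 (Y(n) = -4 + 1 = -3)
f(K, U) = (-3 + U)*(-2 + K) (f(K, U) = (K - 2)*(U - 3) = (-2 + K)*(-3 + U) = (-3 + U)*(-2 + K))
(319 + f(1, 6))*(-475) = (319 + (6 - 3*1 - 2*6 + 1*6))*(-475) = (319 + (6 - 3 - 12 + 6))*(-475) = (319 - 3)*(-475) = 316*(-475) = -150100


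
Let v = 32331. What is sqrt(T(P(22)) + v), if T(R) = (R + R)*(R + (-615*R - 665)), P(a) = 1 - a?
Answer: I*sqrt(481287) ≈ 693.75*I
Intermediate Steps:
T(R) = 2*R*(-665 - 614*R) (T(R) = (2*R)*(R + (-665 - 615*R)) = (2*R)*(-665 - 614*R) = 2*R*(-665 - 614*R))
sqrt(T(P(22)) + v) = sqrt(-2*(1 - 1*22)*(665 + 614*(1 - 1*22)) + 32331) = sqrt(-2*(1 - 22)*(665 + 614*(1 - 22)) + 32331) = sqrt(-2*(-21)*(665 + 614*(-21)) + 32331) = sqrt(-2*(-21)*(665 - 12894) + 32331) = sqrt(-2*(-21)*(-12229) + 32331) = sqrt(-513618 + 32331) = sqrt(-481287) = I*sqrt(481287)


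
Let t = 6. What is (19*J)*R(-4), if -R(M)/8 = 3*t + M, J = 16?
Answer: -34048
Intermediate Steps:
R(M) = -144 - 8*M (R(M) = -8*(3*6 + M) = -8*(18 + M) = -144 - 8*M)
(19*J)*R(-4) = (19*16)*(-144 - 8*(-4)) = 304*(-144 + 32) = 304*(-112) = -34048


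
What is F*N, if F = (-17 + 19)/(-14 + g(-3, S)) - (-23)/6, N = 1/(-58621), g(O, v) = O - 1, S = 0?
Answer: -67/1055178 ≈ -6.3496e-5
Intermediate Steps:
g(O, v) = -1 + O
N = -1/58621 ≈ -1.7059e-5
F = 67/18 (F = (-17 + 19)/(-14 + (-1 - 3)) - (-23)/6 = 2/(-14 - 4) - (-23)/6 = 2/(-18) - 1*(-23/6) = 2*(-1/18) + 23/6 = -⅑ + 23/6 = 67/18 ≈ 3.7222)
F*N = (67/18)*(-1/58621) = -67/1055178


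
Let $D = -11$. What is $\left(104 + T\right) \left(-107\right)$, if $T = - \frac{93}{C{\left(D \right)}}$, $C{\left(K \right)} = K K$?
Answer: $- \frac{1336537}{121} \approx -11046.0$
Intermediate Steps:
$C{\left(K \right)} = K^{2}$
$T = - \frac{93}{121}$ ($T = - \frac{93}{\left(-11\right)^{2}} = - \frac{93}{121} \approx -0.76859$)
$\left(104 + T\right) \left(-107\right) = \left(104 - \frac{93}{121}\right) \left(-107\right) = \frac{12491}{121} \left(-107\right) = - \frac{1336537}{121}$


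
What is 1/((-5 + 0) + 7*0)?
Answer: -⅕ ≈ -0.20000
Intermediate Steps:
1/((-5 + 0) + 7*0) = 1/(-5 + 0) = 1/(-5) = -⅕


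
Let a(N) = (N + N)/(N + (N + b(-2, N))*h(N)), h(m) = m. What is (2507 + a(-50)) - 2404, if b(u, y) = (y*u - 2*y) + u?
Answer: 15349/149 ≈ 103.01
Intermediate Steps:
b(u, y) = u - 2*y + u*y (b(u, y) = (u*y - 2*y) + u = (-2*y + u*y) + u = u - 2*y + u*y)
a(N) = 2*N/(N + N*(-2 - 3*N)) (a(N) = (N + N)/(N + (N + (-2 - 2*N - 2*N))*N) = (2*N)/(N + (N + (-2 - 4*N))*N) = (2*N)/(N + (-2 - 3*N)*N) = (2*N)/(N + N*(-2 - 3*N)) = 2*N/(N + N*(-2 - 3*N)))
(2507 + a(-50)) - 2404 = (2507 + 2/(-1 - 3*(-50))) - 2404 = (2507 + 2/(-1 + 150)) - 2404 = (2507 + 2/149) - 2404 = 373545/149 - 2404 = 15349/149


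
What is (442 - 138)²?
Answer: 92416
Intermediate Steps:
(442 - 138)² = 304² = 92416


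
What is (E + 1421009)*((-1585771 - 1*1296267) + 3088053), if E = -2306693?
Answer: -182464189260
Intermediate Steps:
(E + 1421009)*((-1585771 - 1*1296267) + 3088053) = (-2306693 + 1421009)*((-1585771 - 1*1296267) + 3088053) = -885684*((-1585771 - 1296267) + 3088053) = -885684*(-2882038 + 3088053) = -885684*206015 = -182464189260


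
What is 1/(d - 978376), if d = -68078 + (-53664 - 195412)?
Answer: -1/1295530 ≈ -7.7188e-7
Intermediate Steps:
d = -317154 (d = -68078 - 249076 = -317154)
1/(d - 978376) = 1/(-317154 - 978376) = 1/(-1295530) = -1/1295530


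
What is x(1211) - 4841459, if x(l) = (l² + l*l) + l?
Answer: -1907206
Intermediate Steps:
x(l) = l + 2*l² (x(l) = (l² + l²) + l = 2*l² + l = l + 2*l²)
x(1211) - 4841459 = 1211*(1 + 2*1211) - 4841459 = 1211*(1 + 2422) - 4841459 = 1211*2423 - 4841459 = 2934253 - 4841459 = -1907206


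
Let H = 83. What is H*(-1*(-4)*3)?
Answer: 996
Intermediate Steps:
H*(-1*(-4)*3) = 83*(-1*(-4)*3) = 83*(4*3) = 83*12 = 996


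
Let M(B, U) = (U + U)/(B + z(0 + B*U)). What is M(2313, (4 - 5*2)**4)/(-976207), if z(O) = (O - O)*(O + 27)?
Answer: -288/250885199 ≈ -1.1479e-6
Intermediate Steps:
z(O) = 0 (z(O) = 0*(27 + O) = 0)
M(B, U) = 2*U/B (M(B, U) = (U + U)/(B + 0) = (2*U)/B = 2*U/B)
M(2313, (4 - 5*2)**4)/(-976207) = (2*(4 - 5*2)**4/2313)/(-976207) = (2*(4 - 10)**4*(1/2313))*(-1/976207) = (2*(-6)**4*(1/2313))*(-1/976207) = (2*1296*(1/2313))*(-1/976207) = (288/257)*(-1/976207) = -288/250885199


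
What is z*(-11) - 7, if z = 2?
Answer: -29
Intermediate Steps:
z*(-11) - 7 = 2*(-11) - 7 = -22 - 7 = -29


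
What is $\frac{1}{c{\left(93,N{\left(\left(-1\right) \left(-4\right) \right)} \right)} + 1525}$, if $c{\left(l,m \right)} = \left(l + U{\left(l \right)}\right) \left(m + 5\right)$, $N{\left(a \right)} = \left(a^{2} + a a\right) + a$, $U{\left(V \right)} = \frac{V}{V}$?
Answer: $\frac{1}{5379} \approx 0.00018591$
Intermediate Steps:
$U{\left(V \right)} = 1$
$N{\left(a \right)} = a + 2 a^{2}$ ($N{\left(a \right)} = \left(a^{2} + a^{2}\right) + a = 2 a^{2} + a = a + 2 a^{2}$)
$c{\left(l,m \right)} = \left(1 + l\right) \left(5 + m\right)$ ($c{\left(l,m \right)} = \left(l + 1\right) \left(m + 5\right) = \left(1 + l\right) \left(5 + m\right)$)
$\frac{1}{c{\left(93,N{\left(\left(-1\right) \left(-4\right) \right)} \right)} + 1525} = \frac{1}{\left(5 + \left(-1\right) \left(-4\right) \left(1 + 2 \left(\left(-1\right) \left(-4\right)\right)\right) + 5 \cdot 93 + 93 \left(-1\right) \left(-4\right) \left(1 + 2 \left(\left(-1\right) \left(-4\right)\right)\right)\right) + 1525} = \frac{1}{\left(5 + 4 \left(1 + 2 \cdot 4\right) + 465 + 93 \cdot 4 \left(1 + 2 \cdot 4\right)\right) + 1525} = \frac{1}{\left(5 + 4 \left(1 + 8\right) + 465 + 93 \cdot 4 \left(1 + 8\right)\right) + 1525} = \frac{1}{\left(5 + 4 \cdot 9 + 465 + 93 \cdot 4 \cdot 9\right) + 1525} = \frac{1}{\left(5 + 36 + 465 + 93 \cdot 36\right) + 1525} = \frac{1}{\left(5 + 36 + 465 + 3348\right) + 1525} = \frac{1}{3854 + 1525} = \frac{1}{5379}$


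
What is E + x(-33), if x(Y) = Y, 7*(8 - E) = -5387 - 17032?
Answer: 22244/7 ≈ 3177.7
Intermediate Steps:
E = 22475/7 (E = 8 - (-5387 - 17032)/7 = 8 - 1/7*(-22419) = 8 + 22419/7 = 22475/7 ≈ 3210.7)
E + x(-33) = 22475/7 - 33 = 22244/7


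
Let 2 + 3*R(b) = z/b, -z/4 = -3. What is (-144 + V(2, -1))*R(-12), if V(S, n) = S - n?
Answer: 141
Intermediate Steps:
z = 12 (z = -4*(-3) = 12)
R(b) = -⅔ + 4/b (R(b) = -⅔ + (12/b)/3 = -⅔ + 4/b)
(-144 + V(2, -1))*R(-12) = (-144 + (2 - 1*(-1)))*(-⅔ + 4/(-12)) = (-144 + (2 + 1))*(-⅔ + 4*(-1/12)) = (-144 + 3)*(-⅔ - ⅓) = -141*(-1) = 141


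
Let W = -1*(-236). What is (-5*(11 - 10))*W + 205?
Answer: -975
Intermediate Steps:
W = 236
(-5*(11 - 10))*W + 205 = -5*(11 - 10)*236 + 205 = -5*1*236 + 205 = -5*236 + 205 = -1180 + 205 = -975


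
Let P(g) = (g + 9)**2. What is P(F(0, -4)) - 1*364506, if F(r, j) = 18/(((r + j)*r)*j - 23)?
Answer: -192787953/529 ≈ -3.6444e+5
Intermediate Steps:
F(r, j) = 18/(-23 + j*r*(j + r)) (F(r, j) = 18/(((j + r)*r)*j - 23) = 18/((r*(j + r))*j - 23) = 18/(j*r*(j + r) - 23) = 18/(-23 + j*r*(j + r)))
P(g) = (9 + g)**2
P(F(0, -4)) - 1*364506 = (9 + 18/(-23 - 4*0**2 + 0*(-4)**2))**2 - 1*364506 = (9 + 18/(-23 - 4*0 + 0*16))**2 - 364506 = (9 + 18/(-23 + 0 + 0))**2 - 364506 = (9 + 18/(-23))**2 - 364506 = (9 + 18*(-1/23))**2 - 364506 = (9 - 18/23)**2 - 364506 = (189/23)**2 - 364506 = 35721/529 - 364506 = -192787953/529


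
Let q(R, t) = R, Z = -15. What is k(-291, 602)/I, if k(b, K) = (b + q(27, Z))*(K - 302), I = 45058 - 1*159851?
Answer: 79200/114793 ≈ 0.68994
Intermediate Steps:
I = -114793 (I = 45058 - 159851 = -114793)
k(b, K) = (-302 + K)*(27 + b) (k(b, K) = (b + 27)*(K - 302) = (27 + b)*(-302 + K) = (-302 + K)*(27 + b))
k(-291, 602)/I = (-8154 - 302*(-291) + 27*602 + 602*(-291))/(-114793) = (-8154 + 87882 + 16254 - 175182)*(-1/114793) = -79200*(-1/114793) = 79200/114793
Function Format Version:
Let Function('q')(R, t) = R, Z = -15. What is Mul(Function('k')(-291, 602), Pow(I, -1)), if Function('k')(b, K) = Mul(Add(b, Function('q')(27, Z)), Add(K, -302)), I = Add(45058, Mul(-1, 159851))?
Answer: Rational(79200, 114793) ≈ 0.68994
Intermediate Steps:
I = -114793 (I = Add(45058, -159851) = -114793)
Function('k')(b, K) = Mul(Add(-302, K), Add(27, b)) (Function('k')(b, K) = Mul(Add(b, 27), Add(K, -302)) = Mul(Add(27, b), Add(-302, K)) = Mul(Add(-302, K), Add(27, b)))
Mul(Function('k')(-291, 602), Pow(I, -1)) = Mul(Add(-8154, Mul(-302, -291), Mul(27, 602), Mul(602, -291)), Pow(-114793, -1)) = Mul(Add(-8154, 87882, 16254, -175182), Rational(-1, 114793)) = Mul(-79200, Rational(-1, 114793)) = Rational(79200, 114793)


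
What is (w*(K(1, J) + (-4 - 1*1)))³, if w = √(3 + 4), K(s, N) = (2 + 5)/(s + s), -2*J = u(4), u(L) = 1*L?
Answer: -189*√7/8 ≈ -62.506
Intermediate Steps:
u(L) = L
J = -2 (J = -½*4 = -2)
K(s, N) = 7/(2*s) (K(s, N) = 7/((2*s)) = 7*(1/(2*s)) = 7/(2*s))
w = √7 ≈ 2.6458
(w*(K(1, J) + (-4 - 1*1)))³ = (√7*((7/2)/1 + (-4 - 1*1)))³ = (√7*((7/2)*1 + (-4 - 1)))³ = (√7*(7/2 - 5))³ = (√7*(-3/2))³ = (-3*√7/2)³ = -189*√7/8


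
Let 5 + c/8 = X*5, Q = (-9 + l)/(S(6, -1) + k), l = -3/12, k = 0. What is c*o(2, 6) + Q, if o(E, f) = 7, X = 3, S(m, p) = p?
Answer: 2277/4 ≈ 569.25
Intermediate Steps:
l = -1/4 (l = -3*1/12 = -1/4 ≈ -0.25000)
Q = 37/4 (Q = (-9 - 1/4)/(-1 + 0) = -37/4/(-1) = -37/4*(-1) = 37/4 ≈ 9.2500)
c = 80 (c = -40 + 8*(3*5) = -40 + 8*15 = -40 + 120 = 80)
c*o(2, 6) + Q = 80*7 + 37/4 = 560 + 37/4 = 2277/4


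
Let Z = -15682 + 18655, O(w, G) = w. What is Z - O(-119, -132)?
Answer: 3092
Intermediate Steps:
Z = 2973
Z - O(-119, -132) = 2973 - 1*(-119) = 2973 + 119 = 3092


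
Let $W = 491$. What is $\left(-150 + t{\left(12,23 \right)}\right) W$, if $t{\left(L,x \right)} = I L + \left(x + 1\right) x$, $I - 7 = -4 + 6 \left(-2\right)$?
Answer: $144354$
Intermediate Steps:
$I = -9$ ($I = 7 + \left(-4 + 6 \left(-2\right)\right) = 7 - 16 = -9$)
$t{\left(L,x \right)} = - 9 L + x \left(1 + x\right)$ ($t{\left(L,x \right)} = - 9 L + \left(x + 1\right) x = - 9 L + \left(1 + x\right) x = - 9 L + x \left(1 + x\right)$)
$\left(-150 + t{\left(12,23 \right)}\right) W = \left(-150 + \left(23 + 23^{2} - 108\right)\right) 491 = \left(-150 + \left(23 + 529 - 108\right)\right) 491 = \left(-150 + 444\right) 491 = 294 \cdot 491 = 144354$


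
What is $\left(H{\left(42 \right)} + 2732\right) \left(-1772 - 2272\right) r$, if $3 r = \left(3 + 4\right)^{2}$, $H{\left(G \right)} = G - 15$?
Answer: $-182237468$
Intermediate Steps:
$H{\left(G \right)} = -15 + G$
$r = \frac{49}{3}$ ($r = \frac{\left(3 + 4\right)^{2}}{3} = \frac{7^{2}}{3} = \frac{1}{3} \cdot 49 = \frac{49}{3} \approx 16.333$)
$\left(H{\left(42 \right)} + 2732\right) \left(-1772 - 2272\right) r = \left(\left(-15 + 42\right) + 2732\right) \left(-1772 - 2272\right) \frac{49}{3} = \left(27 + 2732\right) \left(-4044\right) \frac{49}{3} = 2759 \left(-4044\right) \frac{49}{3} = \left(-11157396\right) \frac{49}{3} = -182237468$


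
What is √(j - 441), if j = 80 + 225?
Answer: 2*I*√34 ≈ 11.662*I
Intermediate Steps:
j = 305
√(j - 441) = √(305 - 441) = √(-136) = 2*I*√34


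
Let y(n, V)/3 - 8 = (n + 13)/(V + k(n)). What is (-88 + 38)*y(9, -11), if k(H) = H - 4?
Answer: -650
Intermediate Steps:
k(H) = -4 + H
y(n, V) = 24 + 3*(13 + n)/(-4 + V + n) (y(n, V) = 24 + 3*((n + 13)/(V + (-4 + n))) = 24 + 3*((13 + n)/(-4 + V + n)) = 24 + 3*(13 + n)/(-4 + V + n))
(-88 + 38)*y(9, -11) = (-88 + 38)*(3*(-19 + 8*(-11) + 9*9)/(-4 - 11 + 9)) = -150*(-19 - 88 + 81)/(-6) = -150*(-1)*(-26)/6 = -50*13 = -650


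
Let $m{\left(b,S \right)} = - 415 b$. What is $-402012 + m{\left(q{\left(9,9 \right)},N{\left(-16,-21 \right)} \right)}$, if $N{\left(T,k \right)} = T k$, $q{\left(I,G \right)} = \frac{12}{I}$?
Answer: $- \frac{1207696}{3} \approx -4.0257 \cdot 10^{5}$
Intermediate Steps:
$-402012 + m{\left(q{\left(9,9 \right)},N{\left(-16,-21 \right)} \right)} = -402012 - 415 \cdot \frac{12}{9} = -402012 - 415 \cdot 12 \cdot \frac{1}{9} = -402012 - \frac{1660}{3} = - \frac{1207696}{3}$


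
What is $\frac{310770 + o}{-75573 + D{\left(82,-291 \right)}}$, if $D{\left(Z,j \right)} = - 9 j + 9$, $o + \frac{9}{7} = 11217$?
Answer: $- \frac{150260}{34041} \approx -4.4141$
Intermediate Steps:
$o = \frac{78510}{7}$ ($o = - \frac{9}{7} + 11217 = \frac{78510}{7} \approx 11216.0$)
$D{\left(Z,j \right)} = 9 - 9 j$
$\frac{310770 + o}{-75573 + D{\left(82,-291 \right)}} = \frac{310770 + \frac{78510}{7}}{-75573 + \left(9 - -2619\right)} = \frac{2253900}{7 \left(-75573 + \left(9 + 2619\right)\right)} = \frac{2253900}{7 \left(-75573 + 2628\right)} = \frac{2253900}{7 \left(-72945\right)} = \frac{2253900}{7} \left(- \frac{1}{72945}\right) = - \frac{150260}{34041}$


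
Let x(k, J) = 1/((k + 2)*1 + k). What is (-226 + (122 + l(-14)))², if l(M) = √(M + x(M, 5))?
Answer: (2704 - I*√9490)²/676 ≈ 10802.0 - 779.33*I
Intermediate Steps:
x(k, J) = 1/(2 + 2*k) (x(k, J) = 1/((2 + k)*1 + k) = 1/((2 + k) + k) = 1/(2 + 2*k))
l(M) = √(M + 1/(2*(1 + M)))
(-226 + (122 + l(-14)))² = (-226 + (122 + √2*√(1/(1 - 14) + 2*(-14))/2))² = (-226 + (122 + √2*√(1/(-13) - 28)/2))² = (-226 + (122 + √2*√(-1/13 - 28)/2))² = (-226 + (122 + √2*√(-365/13)/2))² = (-226 + (122 + √2*(I*√4745/13)/2))² = (-226 + (122 + I*√9490/26))² = (-104 + I*√9490/26)²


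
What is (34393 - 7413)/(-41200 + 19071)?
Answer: -26980/22129 ≈ -1.2192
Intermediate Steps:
(34393 - 7413)/(-41200 + 19071) = 26980/(-22129) = 26980*(-1/22129) = -26980/22129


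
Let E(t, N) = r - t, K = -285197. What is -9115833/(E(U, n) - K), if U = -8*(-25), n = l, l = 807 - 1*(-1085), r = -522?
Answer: -3038611/94825 ≈ -32.044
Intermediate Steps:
l = 1892 (l = 807 + 1085 = 1892)
n = 1892
U = 200
E(t, N) = -522 - t
-9115833/(E(U, n) - K) = -9115833/((-522 - 1*200) - 1*(-285197)) = -9115833/((-522 - 200) + 285197) = -9115833/(-722 + 285197) = -9115833/284475 = -9115833*1/284475 = -3038611/94825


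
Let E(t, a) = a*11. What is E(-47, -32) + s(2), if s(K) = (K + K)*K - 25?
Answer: -369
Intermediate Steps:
E(t, a) = 11*a
s(K) = -25 + 2*K² (s(K) = (2*K)*K - 25 = 2*K² - 25 = -25 + 2*K²)
E(-47, -32) + s(2) = 11*(-32) + (-25 + 2*2²) = -352 + (-25 + 2*4) = -352 + (-25 + 8) = -352 - 17 = -369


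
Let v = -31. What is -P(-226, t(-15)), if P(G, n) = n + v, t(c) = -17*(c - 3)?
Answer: -275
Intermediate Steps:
t(c) = 51 - 17*c (t(c) = -17*(-3 + c) = 51 - 17*c)
P(G, n) = -31 + n (P(G, n) = n - 31 = -31 + n)
-P(-226, t(-15)) = -(-31 + (51 - 17*(-15))) = -(-31 + (51 + 255)) = -(-31 + 306) = -1*275 = -275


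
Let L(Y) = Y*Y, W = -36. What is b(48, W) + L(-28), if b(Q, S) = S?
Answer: 748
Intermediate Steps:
L(Y) = Y²
b(48, W) + L(-28) = -36 + (-28)² = -36 + 784 = 748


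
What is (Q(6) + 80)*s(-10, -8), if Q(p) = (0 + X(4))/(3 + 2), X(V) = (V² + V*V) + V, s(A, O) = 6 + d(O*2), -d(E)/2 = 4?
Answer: -872/5 ≈ -174.40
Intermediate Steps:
d(E) = -8 (d(E) = -2*4 = -8)
s(A, O) = -2 (s(A, O) = 6 - 8 = -2)
X(V) = V + 2*V² (X(V) = (V² + V²) + V = 2*V² + V = V + 2*V²)
Q(p) = 36/5 (Q(p) = (0 + 4*(1 + 2*4))/(3 + 2) = (0 + 4*(1 + 8))/5 = (0 + 4*9)*(⅕) = (0 + 36)*(⅕) = 36*(⅕) = 36/5)
(Q(6) + 80)*s(-10, -8) = (36/5 + 80)*(-2) = (436/5)*(-2) = -872/5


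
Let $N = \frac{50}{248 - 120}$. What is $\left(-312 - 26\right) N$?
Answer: $- \frac{4225}{32} \approx -132.03$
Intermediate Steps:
$N = \frac{25}{64}$ ($N = \frac{50}{248 - 120} = \frac{50}{128} = 50 \cdot \frac{1}{128} = \frac{25}{64} \approx 0.39063$)
$\left(-312 - 26\right) N = \left(-312 - 26\right) \frac{25}{64} = \left(-338\right) \frac{25}{64} = - \frac{4225}{32}$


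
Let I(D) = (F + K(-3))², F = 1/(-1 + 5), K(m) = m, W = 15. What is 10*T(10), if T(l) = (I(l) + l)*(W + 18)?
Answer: 46365/8 ≈ 5795.6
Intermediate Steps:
F = ¼ (F = 1/4 = ¼ ≈ 0.25000)
I(D) = 121/16 (I(D) = (¼ - 3)² = (-11/4)² = 121/16)
T(l) = 3993/16 + 33*l (T(l) = (121/16 + l)*(15 + 18) = (121/16 + l)*33 = 3993/16 + 33*l)
10*T(10) = 10*(3993/16 + 33*10) = 10*(3993/16 + 330) = 10*(9273/16) = 46365/8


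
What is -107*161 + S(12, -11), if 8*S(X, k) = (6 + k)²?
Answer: -137791/8 ≈ -17224.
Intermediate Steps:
S(X, k) = (6 + k)²/8
-107*161 + S(12, -11) = -107*161 + (6 - 11)²/8 = -17227 + (⅛)*(-5)² = -17227 + (⅛)*25 = -17227 + 25/8 = -137791/8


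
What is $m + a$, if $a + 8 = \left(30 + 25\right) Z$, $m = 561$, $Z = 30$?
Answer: $2203$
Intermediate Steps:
$a = 1642$ ($a = -8 + \left(30 + 25\right) 30 = -8 + 55 \cdot 30 = -8 + 1650 = 1642$)
$m + a = 561 + 1642 = 2203$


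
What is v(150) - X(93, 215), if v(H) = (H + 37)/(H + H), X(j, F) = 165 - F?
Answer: 15187/300 ≈ 50.623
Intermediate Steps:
v(H) = (37 + H)/(2*H) (v(H) = (37 + H)/((2*H)) = (37 + H)*(1/(2*H)) = (37 + H)/(2*H))
v(150) - X(93, 215) = (½)*(37 + 150)/150 - (165 - 1*215) = (½)*(1/150)*187 - (165 - 215) = 187/300 - 1*(-50) = 187/300 + 50 = 15187/300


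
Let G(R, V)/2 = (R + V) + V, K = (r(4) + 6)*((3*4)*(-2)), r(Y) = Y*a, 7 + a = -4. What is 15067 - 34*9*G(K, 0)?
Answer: -543077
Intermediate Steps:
a = -11 (a = -7 - 4 = -11)
r(Y) = -11*Y (r(Y) = Y*(-11) = -11*Y)
K = 912 (K = (-11*4 + 6)*((3*4)*(-2)) = (-44 + 6)*(12*(-2)) = -38*(-24) = 912)
G(R, V) = 2*R + 4*V (G(R, V) = 2*((R + V) + V) = 2*(R + 2*V) = 2*R + 4*V)
15067 - 34*9*G(K, 0) = 15067 - 34*9*(2*912 + 4*0) = 15067 - 306*(1824 + 0) = 15067 - 306*1824 = 15067 - 1*558144 = 15067 - 558144 = -543077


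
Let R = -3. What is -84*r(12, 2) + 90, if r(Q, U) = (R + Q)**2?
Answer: -6714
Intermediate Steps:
r(Q, U) = (-3 + Q)**2
-84*r(12, 2) + 90 = -84*(-3 + 12)**2 + 90 = -84*9**2 + 90 = -84*81 + 90 = -6804 + 90 = -6714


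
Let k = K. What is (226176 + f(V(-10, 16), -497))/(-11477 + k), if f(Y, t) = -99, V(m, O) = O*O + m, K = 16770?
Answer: 226077/5293 ≈ 42.712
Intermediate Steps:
k = 16770
V(m, O) = m + O² (V(m, O) = O² + m = m + O²)
(226176 + f(V(-10, 16), -497))/(-11477 + k) = (226176 - 99)/(-11477 + 16770) = 226077/5293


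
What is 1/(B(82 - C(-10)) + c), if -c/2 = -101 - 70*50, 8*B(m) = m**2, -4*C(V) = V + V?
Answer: 8/63545 ≈ 0.00012590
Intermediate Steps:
C(V) = -V/2 (C(V) = -(V + V)/4 = -V/2)
B(m) = m**2/8
c = 7202 (c = -2*(-101 - 70*50) = -2*(-101 - 3500) = -2*(-3601) = 7202)
1/(B(82 - C(-10)) + c) = 1/((82 - (-1)*(-10)/2)**2/8 + 7202) = 1/((82 - 1*5)**2/8 + 7202) = 1/((82 - 5)**2/8 + 7202) = 1/((1/8)*77**2 + 7202) = 1/((1/8)*5929 + 7202) = 1/(5929/8 + 7202) = 1/(63545/8) = 8/63545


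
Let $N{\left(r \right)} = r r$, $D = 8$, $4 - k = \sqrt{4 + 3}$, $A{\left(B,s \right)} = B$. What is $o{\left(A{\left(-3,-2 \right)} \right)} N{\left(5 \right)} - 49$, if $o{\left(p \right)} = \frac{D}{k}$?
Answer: $\frac{359}{9} + \frac{200 \sqrt{7}}{9} \approx 98.683$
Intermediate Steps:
$k = 4 - \sqrt{7}$ ($k = 4 - \sqrt{4 + 3} = 4 - \sqrt{7} \approx 1.3542$)
$N{\left(r \right)} = r^{2}$
$o{\left(p \right)} = \frac{8}{4 - \sqrt{7}}$
$o{\left(A{\left(-3,-2 \right)} \right)} N{\left(5 \right)} - 49 = \left(\frac{32}{9} + \frac{8 \sqrt{7}}{9}\right) 5^{2} - 49 = \left(\frac{32}{9} + \frac{8 \sqrt{7}}{9}\right) 25 - 49 = \left(\frac{800}{9} + \frac{200 \sqrt{7}}{9}\right) - 49 = \frac{359}{9} + \frac{200 \sqrt{7}}{9}$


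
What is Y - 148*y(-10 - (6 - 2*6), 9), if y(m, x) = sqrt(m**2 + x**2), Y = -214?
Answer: -214 - 148*sqrt(97) ≈ -1671.6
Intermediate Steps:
Y - 148*y(-10 - (6 - 2*6), 9) = -214 - 148*sqrt((-10 - (6 - 2*6))**2 + 9**2) = -214 - 148*sqrt((-10 - (6 - 12))**2 + 81) = -214 - 148*sqrt((-10 - 1*(-6))**2 + 81) = -214 - 148*sqrt((-10 + 6)**2 + 81) = -214 - 148*sqrt((-4)**2 + 81) = -214 - 148*sqrt(16 + 81) = -214 - 148*sqrt(97)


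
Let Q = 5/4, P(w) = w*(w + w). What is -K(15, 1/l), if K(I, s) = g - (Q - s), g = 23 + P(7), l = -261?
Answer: -125015/1044 ≈ -119.75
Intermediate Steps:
P(w) = 2*w**2 (P(w) = w*(2*w) = 2*w**2)
Q = 5/4 (Q = 5*(1/4) = 5/4 ≈ 1.2500)
g = 121 (g = 23 + 2*7**2 = 23 + 2*49 = 23 + 98 = 121)
K(I, s) = 479/4 + s (K(I, s) = 121 - (5/4 - s) = 121 + (-5/4 + s) = 479/4 + s)
-K(15, 1/l) = -(479/4 + 1/(-261)) = -(479/4 - 1/261) = -1*125015/1044 = -125015/1044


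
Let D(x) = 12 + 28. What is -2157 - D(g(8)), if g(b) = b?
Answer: -2197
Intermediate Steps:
D(x) = 40
-2157 - D(g(8)) = -2157 - 1*40 = -2157 - 40 = -2197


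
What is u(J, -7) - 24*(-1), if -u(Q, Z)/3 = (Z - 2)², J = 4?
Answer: -219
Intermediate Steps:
u(Q, Z) = -3*(-2 + Z)² (u(Q, Z) = -3*(Z - 2)² = -3*(-2 + Z)²)
u(J, -7) - 24*(-1) = -3*(-2 - 7)² - 24*(-1) = -3*(-9)² + 24 = -3*81 + 24 = -243 + 24 = -219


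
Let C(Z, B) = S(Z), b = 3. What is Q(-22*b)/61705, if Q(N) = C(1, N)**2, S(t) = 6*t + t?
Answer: 7/8815 ≈ 0.00079410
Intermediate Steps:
S(t) = 7*t
C(Z, B) = 7*Z
Q(N) = 49 (Q(N) = (7*1)**2 = 7**2 = 49)
Q(-22*b)/61705 = 49/61705 = 49*(1/61705) = 7/8815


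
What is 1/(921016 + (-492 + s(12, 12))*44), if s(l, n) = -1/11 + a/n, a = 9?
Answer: 1/899397 ≈ 1.1119e-6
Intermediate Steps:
s(l, n) = -1/11 + 9/n
1/(921016 + (-492 + s(12, 12))*44) = 1/(921016 + (-492 + (1/11)*(99 - 1*12)/12)*44) = 1/(921016 + (-492 + (1/11)*(1/12)*(99 - 12))*44) = 1/(921016 + (-492 + (1/11)*(1/12)*87)*44) = 1/(921016 + (-492 + 29/44)*44) = 1/(921016 - 21619/44*44) = 1/(921016 - 21619) = 1/899397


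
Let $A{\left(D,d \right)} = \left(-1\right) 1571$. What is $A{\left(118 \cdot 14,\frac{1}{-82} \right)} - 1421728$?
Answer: $-1423299$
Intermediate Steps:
$A{\left(D,d \right)} = -1571$
$A{\left(118 \cdot 14,\frac{1}{-82} \right)} - 1421728 = -1571 - 1421728 = -1423299$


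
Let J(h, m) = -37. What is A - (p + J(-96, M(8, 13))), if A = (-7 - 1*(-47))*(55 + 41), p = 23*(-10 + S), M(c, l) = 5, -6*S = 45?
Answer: 8559/2 ≈ 4279.5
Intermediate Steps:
S = -15/2 (S = -⅙*45 = -15/2 ≈ -7.5000)
p = -805/2 (p = 23*(-10 - 15/2) = 23*(-35/2) = -805/2 ≈ -402.50)
A = 3840 (A = (-7 + 47)*96 = 40*96 = 3840)
A - (p + J(-96, M(8, 13))) = 3840 - (-805/2 - 37) = 3840 - 1*(-879/2) = 3840 + 879/2 = 8559/2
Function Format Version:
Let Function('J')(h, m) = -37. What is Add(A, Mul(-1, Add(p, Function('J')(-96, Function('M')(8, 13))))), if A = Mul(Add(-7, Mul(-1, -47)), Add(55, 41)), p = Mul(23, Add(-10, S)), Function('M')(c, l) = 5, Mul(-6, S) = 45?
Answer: Rational(8559, 2) ≈ 4279.5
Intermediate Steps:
S = Rational(-15, 2) (S = Mul(Rational(-1, 6), 45) = Rational(-15, 2) ≈ -7.5000)
p = Rational(-805, 2) (p = Mul(23, Add(-10, Rational(-15, 2))) = Mul(23, Rational(-35, 2)) = Rational(-805, 2) ≈ -402.50)
A = 3840 (A = Mul(Add(-7, 47), 96) = Mul(40, 96) = 3840)
Add(A, Mul(-1, Add(p, Function('J')(-96, Function('M')(8, 13))))) = Add(3840, Mul(-1, Add(Rational(-805, 2), -37))) = Add(3840, Mul(-1, Rational(-879, 2))) = Add(3840, Rational(879, 2)) = Rational(8559, 2)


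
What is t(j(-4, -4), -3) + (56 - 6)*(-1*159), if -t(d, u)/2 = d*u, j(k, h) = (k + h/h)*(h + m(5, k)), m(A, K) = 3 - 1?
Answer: -7914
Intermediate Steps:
m(A, K) = 2
j(k, h) = (1 + k)*(2 + h) (j(k, h) = (k + h/h)*(h + 2) = (k + 1)*(2 + h) = (1 + k)*(2 + h))
t(d, u) = -2*d*u
t(j(-4, -4), -3) + (56 - 6)*(-1*159) = -2*(2 - 4 + 2*(-4) - 4*(-4))*(-3) + (56 - 6)*(-1*159) = -2*(2 - 4 - 8 + 16)*(-3) + 50*(-159) = -2*6*(-3) - 7950 = 36 - 7950 = -7914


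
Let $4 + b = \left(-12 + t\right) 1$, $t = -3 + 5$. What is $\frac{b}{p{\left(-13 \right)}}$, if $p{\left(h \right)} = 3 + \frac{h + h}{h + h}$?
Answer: $- \frac{7}{2} \approx -3.5$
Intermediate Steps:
$t = 2$
$b = -14$ ($b = -4 + \left(-12 + 2\right) 1 = -4 - 10 = -14$)
$p{\left(h \right)} = 4$ ($p{\left(h \right)} = 3 + \frac{2 h}{2 h} = 3 + 2 h \frac{1}{2 h} = 3 + 1 = 4$)
$\frac{b}{p{\left(-13 \right)}} = - \frac{14}{4} = \left(-14\right) \frac{1}{4} = - \frac{7}{2}$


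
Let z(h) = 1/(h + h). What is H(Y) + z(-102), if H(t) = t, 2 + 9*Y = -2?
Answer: -275/612 ≈ -0.44935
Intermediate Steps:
Y = -4/9 (Y = -2/9 + (⅑)*(-2) = -2/9 - 2/9 = -4/9 ≈ -0.44444)
z(h) = 1/(2*h)
H(Y) + z(-102) = -4/9 + (½)/(-102) = -4/9 + (½)*(-1/102) = -4/9 - 1/204 = -275/612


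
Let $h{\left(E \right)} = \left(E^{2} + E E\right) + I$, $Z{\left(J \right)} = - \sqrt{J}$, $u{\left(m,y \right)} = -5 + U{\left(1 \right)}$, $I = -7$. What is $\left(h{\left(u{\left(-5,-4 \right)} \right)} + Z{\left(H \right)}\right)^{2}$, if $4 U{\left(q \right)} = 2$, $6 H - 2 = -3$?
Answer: $\frac{\left(-201 + i \sqrt{6}\right)^{2}}{36} \approx 1122.1 - 27.353 i$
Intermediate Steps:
$H = - \frac{1}{6}$ ($H = \frac{1}{3} + \frac{1}{6} \left(-3\right) = \frac{1}{3} - \frac{1}{2} = - \frac{1}{6} \approx -0.16667$)
$U{\left(q \right)} = \frac{1}{2}$ ($U{\left(q \right)} = \frac{1}{4} \cdot 2 = \frac{1}{2}$)
$u{\left(m,y \right)} = - \frac{9}{2}$ ($u{\left(m,y \right)} = -5 + \frac{1}{2} = - \frac{9}{2}$)
$h{\left(E \right)} = -7 + 2 E^{2}$ ($h{\left(E \right)} = \left(E^{2} + E E\right) - 7 = \left(E^{2} + E^{2}\right) - 7 = 2 E^{2} - 7 = -7 + 2 E^{2}$)
$\left(h{\left(u{\left(-5,-4 \right)} \right)} + Z{\left(H \right)}\right)^{2} = \left(\left(-7 + 2 \left(- \frac{9}{2}\right)^{2}\right) - \sqrt{- \frac{1}{6}}\right)^{2} = \left(\left(-7 + 2 \cdot \frac{81}{4}\right) - \frac{i \sqrt{6}}{6}\right)^{2} = \left(\left(-7 + \frac{81}{2}\right) - \frac{i \sqrt{6}}{6}\right)^{2} = \left(\frac{67}{2} - \frac{i \sqrt{6}}{6}\right)^{2}$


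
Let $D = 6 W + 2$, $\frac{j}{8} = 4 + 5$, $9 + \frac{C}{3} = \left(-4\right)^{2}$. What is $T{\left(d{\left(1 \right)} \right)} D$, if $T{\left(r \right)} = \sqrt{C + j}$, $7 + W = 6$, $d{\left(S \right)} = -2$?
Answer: $- 4 \sqrt{93} \approx -38.575$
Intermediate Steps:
$C = 21$ ($C = -27 + 3 \left(-4\right)^{2} = -27 + 3 \cdot 16 = -27 + 48 = 21$)
$j = 72$ ($j = 8 \left(4 + 5\right) = 8 \cdot 9 = 72$)
$W = -1$ ($W = -7 + 6 = -1$)
$T{\left(r \right)} = \sqrt{93}$ ($T{\left(r \right)} = \sqrt{21 + 72} = \sqrt{93}$)
$D = -4$ ($D = 6 \left(-1\right) + 2 = -6 + 2 = -4$)
$T{\left(d{\left(1 \right)} \right)} D = \sqrt{93} \left(-4\right) = - 4 \sqrt{93}$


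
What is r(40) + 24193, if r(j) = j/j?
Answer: 24194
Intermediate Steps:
r(j) = 1
r(40) + 24193 = 1 + 24193 = 24194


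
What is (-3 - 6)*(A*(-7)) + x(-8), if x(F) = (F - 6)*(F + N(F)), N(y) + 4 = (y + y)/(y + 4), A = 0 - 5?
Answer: -203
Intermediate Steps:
A = -5
N(y) = -4 + 2*y/(4 + y) (N(y) = -4 + (y + y)/(y + 4) = -4 + (2*y)/(4 + y) = -4 + 2*y/(4 + y))
x(F) = (-6 + F)*(F + 2*(-8 - F)/(4 + F)) (x(F) = (F - 6)*(F + 2*(-8 - F)/(4 + F)) = (-6 + F)*(F + 2*(-8 - F)/(4 + F)))
(-3 - 6)*(A*(-7)) + x(-8) = (-3 - 6)*(-5*(-7)) + (96 + (-8)**3 - 28*(-8) - 4*(-8)**2)/(4 - 8) = -9*35 + (96 - 512 + 224 - 4*64)/(-4) = -315 - (96 - 512 + 224 - 256)/4 = -315 - 1/4*(-448) = -315 + 112 = -203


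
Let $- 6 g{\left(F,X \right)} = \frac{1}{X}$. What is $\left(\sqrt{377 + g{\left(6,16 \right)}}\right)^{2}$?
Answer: $\frac{36191}{96} \approx 376.99$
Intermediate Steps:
$g{\left(F,X \right)} = - \frac{1}{6 X}$
$\left(\sqrt{377 + g{\left(6,16 \right)}}\right)^{2} = \left(\sqrt{377 - \frac{1}{6 \cdot 16}}\right)^{2} = \left(\sqrt{377 - \frac{1}{96}}\right)^{2} = \left(\sqrt{\frac{36191}{96}}\right)^{2} = \left(\frac{\sqrt{217146}}{24}\right)^{2} = \frac{36191}{96}$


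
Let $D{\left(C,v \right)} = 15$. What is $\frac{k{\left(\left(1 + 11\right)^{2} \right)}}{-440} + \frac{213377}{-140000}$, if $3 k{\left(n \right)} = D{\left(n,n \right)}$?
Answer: $- \frac{2364647}{1540000} \approx -1.5355$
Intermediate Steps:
$k{\left(n \right)} = 5$ ($k{\left(n \right)} = \frac{1}{3} \cdot 15 = 5$)
$\frac{k{\left(\left(1 + 11\right)^{2} \right)}}{-440} + \frac{213377}{-140000} = \frac{5}{-440} + \frac{213377}{-140000} = 5 \left(- \frac{1}{440}\right) + 213377 \left(- \frac{1}{140000}\right) = - \frac{1}{88} - \frac{213377}{140000} = - \frac{2364647}{1540000}$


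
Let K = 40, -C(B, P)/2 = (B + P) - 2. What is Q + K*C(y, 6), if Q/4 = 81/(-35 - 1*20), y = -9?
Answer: 21676/55 ≈ 394.11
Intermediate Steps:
C(B, P) = 4 - 2*B - 2*P (C(B, P) = -2*((B + P) - 2) = -2*(-2 + B + P) = 4 - 2*B - 2*P)
Q = -324/55 (Q = 4*(81/(-35 - 1*20)) = 4*(81/(-35 - 20)) = 4*(81/(-55)) = 4*(81*(-1/55)) = 4*(-81/55) = -324/55 ≈ -5.8909)
Q + K*C(y, 6) = -324/55 + 40*(4 - 2*(-9) - 2*6) = -324/55 + 40*(4 + 18 - 12) = -324/55 + 40*10 = -324/55 + 400 = 21676/55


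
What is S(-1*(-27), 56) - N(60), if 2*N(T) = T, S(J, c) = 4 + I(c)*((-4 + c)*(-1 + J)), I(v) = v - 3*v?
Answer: -151450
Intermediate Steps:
I(v) = -2*v
S(J, c) = 4 - 2*c*(-1 + J)*(-4 + c) (S(J, c) = 4 + (-2*c)*((-4 + c)*(-1 + J)) = 4 + (-2*c)*((-1 + J)*(-4 + c)) = 4 - 2*c*(-1 + J)*(-4 + c))
N(T) = T/2
S(-1*(-27), 56) - N(60) = (4 - 8*56 + 2*56² - 2*(-1*(-27))*56² + 8*(-1*(-27))*56) - 60/2 = (4 - 448 + 2*3136 - 2*27*3136 + 8*27*56) - 1*30 = (4 - 448 + 6272 - 169344 + 12096) - 30 = -151420 - 30 = -151450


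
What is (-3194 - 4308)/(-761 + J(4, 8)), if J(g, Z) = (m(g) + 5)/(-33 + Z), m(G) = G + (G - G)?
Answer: 3025/307 ≈ 9.8534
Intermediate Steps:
m(G) = G (m(G) = G + 0 = G)
J(g, Z) = (5 + g)/(-33 + Z) (J(g, Z) = (g + 5)/(-33 + Z) = (5 + g)/(-33 + Z))
(-3194 - 4308)/(-761 + J(4, 8)) = (-3194 - 4308)/(-761 + (5 + 4)/(-33 + 8)) = -7502/(-761 + 9/(-25)) = -7502/(-761 - 1/25*9) = -7502/(-761 - 9/25) = -7502/(-19034/25) = -7502*(-25/19034) = 3025/307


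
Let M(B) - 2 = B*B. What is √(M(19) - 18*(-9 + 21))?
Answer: 7*√3 ≈ 12.124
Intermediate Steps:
M(B) = 2 + B² (M(B) = 2 + B*B = 2 + B²)
√(M(19) - 18*(-9 + 21)) = √((2 + 19²) - 18*(-9 + 21)) = √((2 + 361) - 18*12) = √(363 - 216) = √147 = 7*√3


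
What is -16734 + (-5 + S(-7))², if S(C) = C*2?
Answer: -16373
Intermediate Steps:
S(C) = 2*C
-16734 + (-5 + S(-7))² = -16734 + (-5 + 2*(-7))² = -16734 + (-5 - 14)² = -16734 + (-19)² = -16734 + 361 = -16373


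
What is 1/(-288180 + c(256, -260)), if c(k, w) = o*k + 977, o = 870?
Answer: -1/64483 ≈ -1.5508e-5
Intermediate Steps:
c(k, w) = 977 + 870*k (c(k, w) = 870*k + 977 = 977 + 870*k)
1/(-288180 + c(256, -260)) = 1/(-288180 + (977 + 870*256)) = 1/(-288180 + (977 + 222720)) = 1/(-288180 + 223697) = 1/(-64483) = -1/64483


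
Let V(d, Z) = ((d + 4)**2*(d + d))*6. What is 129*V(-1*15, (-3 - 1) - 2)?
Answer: -2809620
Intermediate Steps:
V(d, Z) = 12*d*(4 + d)**2 (V(d, Z) = ((4 + d)**2*(2*d))*6 = (2*d*(4 + d)**2)*6 = 12*d*(4 + d)**2)
129*V(-1*15, (-3 - 1) - 2) = 129*(12*(-1*15)*(4 - 1*15)**2) = 129*(12*(-15)*(4 - 15)**2) = 129*(12*(-15)*(-11)**2) = 129*(12*(-15)*121) = 129*(-21780) = -2809620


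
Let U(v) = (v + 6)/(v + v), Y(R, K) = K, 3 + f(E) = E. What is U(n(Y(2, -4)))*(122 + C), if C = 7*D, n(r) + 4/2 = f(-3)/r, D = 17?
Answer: -2651/2 ≈ -1325.5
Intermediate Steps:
f(E) = -3 + E
n(r) = -2 - 6/r (n(r) = -2 + (-3 - 3)/r = -2 - 6/r)
U(v) = (6 + v)/(2*v) (U(v) = (6 + v)/((2*v)) = (6 + v)*(1/(2*v)) = (6 + v)/(2*v))
C = 119 (C = 7*17 = 119)
U(n(Y(2, -4)))*(122 + C) = ((6 + (-2 - 6/(-4)))/(2*(-2 - 6/(-4))))*(122 + 119) = ((6 + (-2 - 6*(-¼)))/(2*(-2 - 6*(-¼))))*241 = ((6 + (-2 + 3/2))/(2*(-2 + 3/2)))*241 = ((6 - ½)/(2*(-½)))*241 = ((½)*(-2)*(11/2))*241 = -11/2*241 = -2651/2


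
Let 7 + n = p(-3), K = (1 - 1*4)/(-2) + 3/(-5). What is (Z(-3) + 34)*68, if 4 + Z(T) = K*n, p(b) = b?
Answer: 1428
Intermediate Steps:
K = 9/10 (K = (1 - 4)*(-½) + 3*(-⅕) = -3*(-½) - ⅗ = 3/2 - ⅗ = 9/10 ≈ 0.90000)
n = -10 (n = -7 - 3 = -10)
Z(T) = -13 (Z(T) = -4 + (9/10)*(-10) = -4 - 9 = -13)
(Z(-3) + 34)*68 = (-13 + 34)*68 = 21*68 = 1428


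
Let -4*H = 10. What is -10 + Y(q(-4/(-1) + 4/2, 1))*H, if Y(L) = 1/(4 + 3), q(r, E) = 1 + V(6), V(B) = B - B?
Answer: -145/14 ≈ -10.357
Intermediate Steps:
V(B) = 0
q(r, E) = 1 (q(r, E) = 1 + 0 = 1)
Y(L) = ⅐ (Y(L) = 1/7 = ⅐)
H = -5/2 (H = -¼*10 = -5/2 ≈ -2.5000)
-10 + Y(q(-4/(-1) + 4/2, 1))*H = -10 + (⅐)*(-5/2) = -10 - 5/14 = -145/14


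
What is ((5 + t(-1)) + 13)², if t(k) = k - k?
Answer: 324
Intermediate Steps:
t(k) = 0
((5 + t(-1)) + 13)² = ((5 + 0) + 13)² = (5 + 13)² = 18² = 324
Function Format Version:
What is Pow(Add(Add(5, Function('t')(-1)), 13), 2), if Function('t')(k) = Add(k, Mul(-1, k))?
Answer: 324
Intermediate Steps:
Function('t')(k) = 0
Pow(Add(Add(5, Function('t')(-1)), 13), 2) = Pow(Add(Add(5, 0), 13), 2) = Pow(Add(5, 13), 2) = Pow(18, 2) = 324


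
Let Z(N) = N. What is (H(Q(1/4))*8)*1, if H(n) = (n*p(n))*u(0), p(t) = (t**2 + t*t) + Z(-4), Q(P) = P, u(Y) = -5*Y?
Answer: 0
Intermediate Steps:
p(t) = -4 + 2*t**2 (p(t) = (t**2 + t*t) - 4 = (t**2 + t**2) - 4 = 2*t**2 - 4 = -4 + 2*t**2)
H(n) = 0 (H(n) = (n*(-4 + 2*n**2))*(-5*0) = (n*(-4 + 2*n**2))*0 = 0)
(H(Q(1/4))*8)*1 = (0*8)*1 = 0*1 = 0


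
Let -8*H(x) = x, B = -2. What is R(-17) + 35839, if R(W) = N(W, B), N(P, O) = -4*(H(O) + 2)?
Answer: 35830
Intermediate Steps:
H(x) = -x/8
N(P, O) = -8 + O/2 (N(P, O) = -4*(-O/8 + 2) = -4*(2 - O/8) = -8 + O/2)
R(W) = -9 (R(W) = -8 + (½)*(-2) = -8 - 1 = -9)
R(-17) + 35839 = -9 + 35839 = 35830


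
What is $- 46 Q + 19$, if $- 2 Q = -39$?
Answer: $-878$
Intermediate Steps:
$Q = \frac{39}{2}$ ($Q = \left(- \frac{1}{2}\right) \left(-39\right) = \frac{39}{2} \approx 19.5$)
$- 46 Q + 19 = \left(-46\right) \frac{39}{2} + 19 = -897 + 19 = -878$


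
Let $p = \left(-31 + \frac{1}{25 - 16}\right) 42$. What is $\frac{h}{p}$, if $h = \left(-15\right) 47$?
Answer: $\frac{2115}{3892} \approx 0.54342$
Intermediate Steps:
$h = -705$
$p = - \frac{3892}{3}$ ($p = \left(-31 + \frac{1}{9}\right) 42 = \left(- \frac{278}{9}\right) 42 = - \frac{3892}{3} \approx -1297.3$)
$\frac{h}{p} = - \frac{705}{- \frac{3892}{3}} = \left(-705\right) \left(- \frac{3}{3892}\right) = \frac{2115}{3892}$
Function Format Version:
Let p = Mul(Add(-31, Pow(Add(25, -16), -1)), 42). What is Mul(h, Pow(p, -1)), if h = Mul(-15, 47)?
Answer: Rational(2115, 3892) ≈ 0.54342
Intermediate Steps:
h = -705
p = Rational(-3892, 3) (p = Mul(Add(-31, Pow(9, -1)), 42) = Mul(Add(-31, Rational(1, 9)), 42) = Mul(Rational(-278, 9), 42) = Rational(-3892, 3) ≈ -1297.3)
Mul(h, Pow(p, -1)) = Mul(-705, Pow(Rational(-3892, 3), -1)) = Mul(-705, Rational(-3, 3892)) = Rational(2115, 3892)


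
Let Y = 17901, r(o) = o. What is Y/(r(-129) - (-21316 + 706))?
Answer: 5967/6827 ≈ 0.87403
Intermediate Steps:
Y/(r(-129) - (-21316 + 706)) = 17901/(-129 - (-21316 + 706)) = 17901/(-129 - 1*(-20610)) = 17901/(-129 + 20610) = 17901/20481 = 17901*(1/20481) = 5967/6827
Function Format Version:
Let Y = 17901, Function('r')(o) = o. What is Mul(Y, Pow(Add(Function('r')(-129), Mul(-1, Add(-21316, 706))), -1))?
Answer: Rational(5967, 6827) ≈ 0.87403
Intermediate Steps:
Mul(Y, Pow(Add(Function('r')(-129), Mul(-1, Add(-21316, 706))), -1)) = Mul(17901, Pow(Add(-129, Mul(-1, Add(-21316, 706))), -1)) = Mul(17901, Pow(Add(-129, Mul(-1, -20610)), -1)) = Mul(17901, Pow(Add(-129, 20610), -1)) = Mul(17901, Pow(20481, -1)) = Mul(17901, Rational(1, 20481)) = Rational(5967, 6827)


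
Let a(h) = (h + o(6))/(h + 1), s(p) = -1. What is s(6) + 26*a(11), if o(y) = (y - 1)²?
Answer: 77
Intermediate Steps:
o(y) = (-1 + y)²
a(h) = (25 + h)/(1 + h) (a(h) = (h + (-1 + 6)²)/(h + 1) = (h + 5²)/(1 + h) = (h + 25)/(1 + h) = (25 + h)/(1 + h))
s(6) + 26*a(11) = -1 + 26*((25 + 11)/(1 + 11)) = -1 + 26*(36/12) = -1 + 26*((1/12)*36) = -1 + 26*3 = -1 + 78 = 77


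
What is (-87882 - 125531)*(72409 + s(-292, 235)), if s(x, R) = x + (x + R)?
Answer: -15378540780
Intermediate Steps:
s(x, R) = R + 2*x (s(x, R) = x + (R + x) = R + 2*x)
(-87882 - 125531)*(72409 + s(-292, 235)) = (-87882 - 125531)*(72409 + (235 + 2*(-292))) = -213413*(72409 + (235 - 584)) = -213413*(72409 - 349) = -213413*72060 = -15378540780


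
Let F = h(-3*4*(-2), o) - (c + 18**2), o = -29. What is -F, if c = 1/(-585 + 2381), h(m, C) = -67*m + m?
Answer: 3426769/1796 ≈ 1908.0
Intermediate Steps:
h(m, C) = -66*m
c = 1/1796 ≈ 0.00055679
F = -3426769/1796 (F = -66*(-3*4)*(-2) - (1/1796 + 18**2) = -(-792)*(-2) - (1/1796 + 324) = -66*24 - 1*581905/1796 = -1584 - 581905/1796 = -3426769/1796 ≈ -1908.0)
-F = -1*(-3426769/1796) = 3426769/1796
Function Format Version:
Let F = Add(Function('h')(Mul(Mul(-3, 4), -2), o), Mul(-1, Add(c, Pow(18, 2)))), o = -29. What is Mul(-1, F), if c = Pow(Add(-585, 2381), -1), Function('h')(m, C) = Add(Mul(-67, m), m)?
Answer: Rational(3426769, 1796) ≈ 1908.0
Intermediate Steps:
Function('h')(m, C) = Mul(-66, m)
c = Rational(1, 1796) (c = Pow(1796, -1) = Rational(1, 1796) ≈ 0.00055679)
F = Rational(-3426769, 1796) (F = Add(Mul(-66, Mul(Mul(-3, 4), -2)), Mul(-1, Add(Rational(1, 1796), Pow(18, 2)))) = Add(Mul(-66, Mul(-12, -2)), Mul(-1, Add(Rational(1, 1796), 324))) = Add(Mul(-66, 24), Mul(-1, Rational(581905, 1796))) = Add(-1584, Rational(-581905, 1796)) = Rational(-3426769, 1796) ≈ -1908.0)
Mul(-1, F) = Mul(-1, Rational(-3426769, 1796)) = Rational(3426769, 1796)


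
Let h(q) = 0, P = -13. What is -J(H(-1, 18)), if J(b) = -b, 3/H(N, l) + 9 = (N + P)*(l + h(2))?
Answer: -1/87 ≈ -0.011494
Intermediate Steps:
H(N, l) = 3/(-9 + l*(-13 + N)) (H(N, l) = 3/(-9 + (N - 13)*(l + 0)) = 3/(-9 + (-13 + N)*l) = 3/(-9 + l*(-13 + N)))
-J(H(-1, 18)) = -(-1)*3/(-9 - 13*18 - 1*18) = -(-1)*3/(-9 - 234 - 18) = -(-1)*3/(-261) = -(-1)*3*(-1/261) = -(-1)*(-1)/87 = -1*1/87 = -1/87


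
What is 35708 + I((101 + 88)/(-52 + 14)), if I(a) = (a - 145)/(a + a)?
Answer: 13503323/378 ≈ 35723.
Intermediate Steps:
I(a) = (-145 + a)/(2*a) (I(a) = (-145 + a)/((2*a)) = (-145 + a)*(1/(2*a)) = (-145 + a)/(2*a))
35708 + I((101 + 88)/(-52 + 14)) = 35708 + (-145 + (101 + 88)/(-52 + 14))/(2*(((101 + 88)/(-52 + 14)))) = 35708 + (-145 + 189/(-38))/(2*((189/(-38)))) = 35708 + (-145 + 189*(-1/38))/(2*((189*(-1/38)))) = 35708 + (-145 - 189/38)/(2*(-189/38)) = 35708 + (½)*(-38/189)*(-5699/38) = 35708 + 5699/378 = 13503323/378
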